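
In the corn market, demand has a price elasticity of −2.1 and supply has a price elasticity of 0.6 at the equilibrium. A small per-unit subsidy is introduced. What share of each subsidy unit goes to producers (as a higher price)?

For a small subsidy around the equilibrium, the benefit split depends on the relative slopes, which at a point are proportional to the elasticities.
Buyer share = εs/(εs + |εd|) = 0.6/(0.6 + 2.1) = 2/9; seller share = |εd|/(εs + |εd|) = 7/9.
So producers capture 7/9 of the subsidy.

Producer share = 7/9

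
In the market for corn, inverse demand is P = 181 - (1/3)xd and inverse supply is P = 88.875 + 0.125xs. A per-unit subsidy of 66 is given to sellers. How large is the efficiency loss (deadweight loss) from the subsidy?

Pre-subsidy: 181 - (1/3)x = 88.875 + 0.125x gives x* = 201 and P* = 114.
With the subsidy, sellers receive Ps = Pb + 66 for each unit, where Pb is the price buyers pay.
On the curves, Pb = 181 - (1/3)x and Ps = 88.875 + 0.125x; the wedge Ps − Pb = 66 gives 88.875 + 0.125x − (181 - (1/3)x) = 66, so x' = 345.
Then Pb = 181 − (1/3)·345 = 66 and Ps = 88.875 + 0.125·345 = 132.
The subsidy expands output by 345 − 201 = 144 past the efficient level; on those units the gap between marginal cost and willingness to pay runs from 0 up to 66.
DWL = ½ × 66 × 144 = 4752.

Deadweight loss = 4752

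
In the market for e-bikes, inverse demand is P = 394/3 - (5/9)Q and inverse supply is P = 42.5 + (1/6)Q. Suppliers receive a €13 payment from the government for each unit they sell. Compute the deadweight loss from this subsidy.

Deadweight loss = €117

Pre-subsidy: 394/3 - (5/9)Q = 42.5 + (1/6)Q gives Q* = 123 and P* = 63.
With the subsidy, sellers receive Ps = Pb + 13 for each unit, where Pb is the price buyers pay.
On the curves, Pb = 394/3 - (5/9)Q and Ps = 42.5 + (1/6)Q; the wedge Ps − Pb = 13 gives 42.5 + (1/6)Q − (394/3 - (5/9)Q) = 13, so Q' = 141.
Then Pb = 394/3 − (5/9)·141 = 53 and Ps = 42.5 + (1/6)·141 = 66.
The subsidy expands output by 141 − 123 = 18 past the efficient level; on those units the gap between marginal cost and willingness to pay runs from 0 up to 13.
DWL = ½ × 13 × 18 = 117.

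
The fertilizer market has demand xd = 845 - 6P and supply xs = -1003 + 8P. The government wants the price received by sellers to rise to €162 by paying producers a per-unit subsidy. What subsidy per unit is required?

At a seller price of 162, quantity supplied is -1003 + 8·162 = 293.
Buyers absorb 293 only when they pay Pb with 845 − 6·Pb = 293, i.e. Pb = 92.
s = Ps − Pb = 162 − 92 = 70.

Required subsidy s = €70 per unit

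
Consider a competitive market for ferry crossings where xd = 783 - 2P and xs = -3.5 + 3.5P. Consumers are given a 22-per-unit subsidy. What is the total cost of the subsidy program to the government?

Pre-subsidy: 783 - 2P = -3.5 + 3.5P gives P* = 143, x* = 497.
With the rebate, buyers effectively pay Pb = Ps − 22, where Ps is the price sellers receive.
Demand in terms of Ps becomes xd = 783 − 2(Ps − 22) = 827 - 2Ps. Setting this equal to supply: 827 - 2Ps = -3.5 + 3.5Ps, so Ps = 151.
Buyers pay Pb = 151 − 22 = 129; x' = -3.5 + 3.5·151 = 525.
Government outlay = subsidy × quantity = 22 × 525 = 11550.

Government cost = 11550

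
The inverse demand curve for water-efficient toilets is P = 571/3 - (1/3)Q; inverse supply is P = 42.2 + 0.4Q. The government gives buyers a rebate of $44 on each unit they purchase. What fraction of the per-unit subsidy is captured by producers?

Pre-subsidy: 571/3 - (1/3)Q = 42.2 + 0.4Q gives Q* = 202 and P* = 123.
With the rebate, buyers effectively pay Pb = Ps − 44, where Ps is the price sellers receive.
On the curves, Pb = 571/3 - (1/3)Q and Ps = 42.2 + 0.4Q; the wedge Ps − Pb = 44 gives 42.2 + 0.4Q − (571/3 - (1/3)Q) = 44, so Q' = 262.
Then Pb = 571/3 − (1/3)·262 = 103 and Ps = 42.2 + 0.4·262 = 147.
Buyers' price falls by P* − Pb = 123 − 103 = 20; sellers' price rises by Ps − P* = 147 − 123 = 24.
So producers capture 24/44 = 6/11 of each unit of subsidy.

Producer share = 6/11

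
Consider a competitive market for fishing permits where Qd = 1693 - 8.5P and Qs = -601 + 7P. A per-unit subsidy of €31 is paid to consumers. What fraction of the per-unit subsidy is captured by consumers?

Pre-subsidy: 1693 - 8.5P = -601 + 7P gives P* = 148, Q* = 435.
With the rebate, buyers effectively pay Pb = Ps − 31, where Ps is the price sellers receive.
Demand in terms of Ps becomes Qd = 1693 − 8.5(Ps − 31) = 1956.5 - 8.5Ps. Setting this equal to supply: 1956.5 - 8.5Ps = -601 + 7Ps, so Ps = 165.
Buyers pay Pb = 165 − 31 = 134; Q' = -601 + 7·165 = 554.
Buyers' price falls by P* − Pb = 148 − 134 = 14; sellers' price rises by Ps − P* = 165 − 148 = 17.
So consumers capture 14/31 = 14/31 of each unit of subsidy.

Consumer share = 14/31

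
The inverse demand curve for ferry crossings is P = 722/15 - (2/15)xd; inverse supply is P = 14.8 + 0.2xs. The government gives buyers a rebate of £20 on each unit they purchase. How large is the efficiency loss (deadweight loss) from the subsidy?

Pre-subsidy: 722/15 - (2/15)x = 14.8 + 0.2x gives x* = 100 and P* = 34.8.
With the rebate, buyers effectively pay Pb = Ps − 20, where Ps is the price sellers receive.
On the curves, Pb = 722/15 - (2/15)x and Ps = 14.8 + 0.2x; the wedge Ps − Pb = 20 gives 14.8 + 0.2x − (722/15 - (2/15)x) = 20, so x' = 160.
Then Pb = 722/15 − (2/15)·160 = 26.8 and Ps = 14.8 + 0.2·160 = 46.8.
The subsidy expands output by 160 − 100 = 60 past the efficient level; on those units the gap between marginal cost and willingness to pay runs from 0 up to 20.
DWL = ½ × 20 × 60 = 600.

Deadweight loss = £600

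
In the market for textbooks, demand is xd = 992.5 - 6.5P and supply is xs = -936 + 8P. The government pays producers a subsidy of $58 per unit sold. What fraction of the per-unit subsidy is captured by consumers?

Pre-subsidy: 992.5 - 6.5P = -936 + 8P gives P* = 133, x* = 128.
With the subsidy, sellers receive Ps = Pb + 58 for each unit, where Pb is the price buyers pay.
Supply in terms of Pb becomes xs = -936 + 8(Pb + 58) = -472 + 8Pb. Setting this equal to demand: 992.5 - 6.5Pb = -472 + 8Pb, so Pb = 101.
Sellers receive Ps = 101 + 58 = 159; x' = 992.5 − 6.5·101 = 336.
Buyers' price falls by P* − Pb = 133 − 101 = 32; sellers' price rises by Ps − P* = 159 − 133 = 26.
So consumers capture 32/58 = 16/29 of each unit of subsidy.

Consumer share = 16/29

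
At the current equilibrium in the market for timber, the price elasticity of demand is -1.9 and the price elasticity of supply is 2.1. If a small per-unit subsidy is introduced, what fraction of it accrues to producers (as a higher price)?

Producer share = 0.475

For a small subsidy around the equilibrium, the benefit split depends on the relative slopes, which at a point are proportional to the elasticities.
Buyer share = εs/(εs + |εd|) = 2.1/(2.1 + 1.9) = 0.525; seller share = |εd|/(εs + |εd|) = 0.475.
So producers capture 0.475 of the subsidy.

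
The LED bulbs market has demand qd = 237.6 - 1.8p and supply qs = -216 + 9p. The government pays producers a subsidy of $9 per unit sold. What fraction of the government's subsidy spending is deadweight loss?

DWL / government spending = 1/26

Pre-subsidy: 237.6 - 1.8p = -216 + 9p gives p* = 42, q* = 162.
With the subsidy, sellers receive ps = pb + 9 for each unit, where pb is the price buyers pay.
Supply in terms of pb becomes qs = -216 + 9(pb + 9) = -135 + 9pb. Setting this equal to demand: 237.6 - 1.8pb = -135 + 9pb, so pb = 34.5.
Sellers receive ps = 34.5 + 9 = 43.5; q' = 237.6 − 1.8·34.5 = 175.5.
ΔCS = ½(162 + 175.5)(42 − 34.5) = 1265.625; ΔPS = ½(162 + 175.5)(43.5 − 42) = 253.125.
Government spending = 9 × 175.5 = 1579.5.
DWL = ½ × 9 × (175.5 − 162) = 60.75; fraction = 60.75 / 1579.5 = 1/26.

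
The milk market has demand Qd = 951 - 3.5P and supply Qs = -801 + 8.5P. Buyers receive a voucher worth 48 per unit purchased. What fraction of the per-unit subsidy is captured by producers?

Producer share = 7/24

Pre-subsidy: 951 - 3.5P = -801 + 8.5P gives P* = 146, Q* = 440.
With the rebate, buyers effectively pay Pb = Ps − 48, where Ps is the price sellers receive.
Demand in terms of Ps becomes Qd = 951 − 3.5(Ps − 48) = 1119 - 3.5Ps. Setting this equal to supply: 1119 - 3.5Ps = -801 + 8.5Ps, so Ps = 160.
Buyers pay Pb = 160 − 48 = 112; Q' = -801 + 8.5·160 = 559.
Buyers' price falls by P* − Pb = 146 − 112 = 34; sellers' price rises by Ps − P* = 160 − 146 = 14.
So producers capture 14/48 = 7/24 of each unit of subsidy.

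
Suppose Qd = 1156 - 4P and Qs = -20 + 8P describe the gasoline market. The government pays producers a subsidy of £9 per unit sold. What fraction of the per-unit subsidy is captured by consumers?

Pre-subsidy: 1156 - 4P = -20 + 8P gives P* = 98, Q* = 764.
With the subsidy, sellers receive Ps = Pb + 9 for each unit, where Pb is the price buyers pay.
Supply in terms of Pb becomes Qs = -20 + 8(Pb + 9) = 52 + 8Pb. Setting this equal to demand: 1156 - 4Pb = 52 + 8Pb, so Pb = 92.
Sellers receive Ps = 92 + 9 = 101; Q' = 1156 − 4·92 = 788.
Buyers' price falls by P* − Pb = 98 − 92 = 6; sellers' price rises by Ps − P* = 101 − 98 = 3.
So consumers capture 6/9 = 2/3 of each unit of subsidy.

Consumer share = 2/3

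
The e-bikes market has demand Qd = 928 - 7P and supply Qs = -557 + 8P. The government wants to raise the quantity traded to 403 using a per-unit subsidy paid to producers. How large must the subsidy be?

At Q = 403, invert demand for the buyer price: Pb = (928 − 403)/7 = 75; invert supply for the seller price: Ps = (403 − (-557))/8 = 120.
The subsidy must fill the gap: s = Ps − Pb = 120 − 75 = 45.

Required subsidy s = 45 per unit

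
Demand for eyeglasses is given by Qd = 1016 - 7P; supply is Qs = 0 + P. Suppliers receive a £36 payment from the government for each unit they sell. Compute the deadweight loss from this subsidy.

Deadweight loss = £567

Pre-subsidy: 1016 - 7P = 0 + P gives P* = 127, Q* = 127.
With the subsidy, sellers receive Ps = Pb + 36 for each unit, where Pb is the price buyers pay.
Supply in terms of Pb becomes Qs = 0 + 1(Pb + 36) = 36 + Pb. Setting this equal to demand: 1016 - 7Pb = 36 + Pb, so Pb = 122.5.
Sellers receive Ps = 122.5 + 36 = 158.5; Q' = 1016 − 7·122.5 = 158.5.
The subsidy expands output by 158.5 − 127 = 31.5 past the efficient level; on those units the gap between marginal cost and willingness to pay runs from 0 up to 36.
DWL = ½ × 36 × 31.5 = 567.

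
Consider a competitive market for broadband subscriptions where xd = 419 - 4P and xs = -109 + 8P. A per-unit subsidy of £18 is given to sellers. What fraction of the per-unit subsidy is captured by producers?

Pre-subsidy: 419 - 4P = -109 + 8P gives P* = 44, x* = 243.
With the subsidy, sellers receive Ps = Pb + 18 for each unit, where Pb is the price buyers pay.
Supply in terms of Pb becomes xs = -109 + 8(Pb + 18) = 35 + 8Pb. Setting this equal to demand: 419 - 4Pb = 35 + 8Pb, so Pb = 32.
Sellers receive Ps = 32 + 18 = 50; x' = 419 − 4·32 = 291.
Buyers' price falls by P* − Pb = 44 − 32 = 12; sellers' price rises by Ps − P* = 50 − 44 = 6.
So producers capture 6/18 = 1/3 of each unit of subsidy.

Producer share = 1/3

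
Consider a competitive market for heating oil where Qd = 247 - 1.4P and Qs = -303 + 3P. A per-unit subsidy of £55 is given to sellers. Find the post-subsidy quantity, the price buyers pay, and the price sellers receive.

Q' = 124.5; buyers pay £87.5; sellers receive £142.5

Pre-subsidy: 247 - 1.4P = -303 + 3P gives P* = 125, Q* = 72.
With the subsidy, sellers receive Ps = Pb + 55 for each unit, where Pb is the price buyers pay.
Supply in terms of Pb becomes Qs = -303 + 3(Pb + 55) = -138 + 3Pb. Setting this equal to demand: 247 - 1.4Pb = -138 + 3Pb, so Pb = 87.5.
Sellers receive Ps = 87.5 + 55 = 142.5; Q' = 247 − 1.4·87.5 = 124.5.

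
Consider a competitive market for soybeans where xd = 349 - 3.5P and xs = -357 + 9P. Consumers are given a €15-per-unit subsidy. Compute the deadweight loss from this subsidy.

Pre-subsidy: 349 - 3.5P = -357 + 9P gives P* = 56.48, x* = 151.32.
With the rebate, buyers effectively pay Pb = Ps − 15, where Ps is the price sellers receive.
Demand in terms of Ps becomes xd = 349 − 3.5(Ps − 15) = 401.5 - 3.5Ps. Setting this equal to supply: 401.5 - 3.5Ps = -357 + 9Ps, so Ps = 60.68.
Buyers pay Pb = 60.68 − 15 = 45.68; x' = -357 + 9·60.68 = 189.12.
The subsidy expands output by 189.12 − 151.32 = 37.8 past the efficient level; on those units the gap between marginal cost and willingness to pay runs from 0 up to 15.
DWL = ½ × 15 × 37.8 = 283.5.

Deadweight loss = €283.5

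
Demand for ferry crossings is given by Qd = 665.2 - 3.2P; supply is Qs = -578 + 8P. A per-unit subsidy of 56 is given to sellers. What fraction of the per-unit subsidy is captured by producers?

Producer share = 2/7

Pre-subsidy: 665.2 - 3.2P = -578 + 8P gives P* = 111, Q* = 310.
With the subsidy, sellers receive Ps = Pb + 56 for each unit, where Pb is the price buyers pay.
Supply in terms of Pb becomes Qs = -578 + 8(Pb + 56) = -130 + 8Pb. Setting this equal to demand: 665.2 - 3.2Pb = -130 + 8Pb, so Pb = 71.
Sellers receive Ps = 71 + 56 = 127; Q' = 665.2 − 3.2·71 = 438.
Buyers' price falls by P* − Pb = 111 − 71 = 40; sellers' price rises by Ps − P* = 127 − 111 = 16.
So producers capture 16/56 = 2/7 of each unit of subsidy.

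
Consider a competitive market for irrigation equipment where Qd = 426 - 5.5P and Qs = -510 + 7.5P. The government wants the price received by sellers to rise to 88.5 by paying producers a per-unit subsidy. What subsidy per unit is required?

At a seller price of 88.5, quantity supplied is -510 + 7.5·88.5 = 153.75.
Buyers absorb 153.75 only when they pay Pb with 426 − 5.5·Pb = 153.75, i.e. Pb = 49.5.
s = Ps − Pb = 88.5 − 49.5 = 39.

Required subsidy s = 39 per unit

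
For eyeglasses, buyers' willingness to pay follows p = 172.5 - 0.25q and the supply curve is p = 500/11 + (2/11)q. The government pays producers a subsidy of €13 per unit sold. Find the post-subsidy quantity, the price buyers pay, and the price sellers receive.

Pre-subsidy: 172.5 - 0.25q = 500/11 + (2/11)q gives q* = 5590/19 and p* = 1880/19.
With the subsidy, sellers receive ps = pb + 13 for each unit, where pb is the price buyers pay.
On the curves, pb = 172.5 - 0.25q and ps = 500/11 + (2/11)q; the wedge ps − pb = 13 gives 500/11 + (2/11)q − (172.5 - 0.25q) = 13, so q' = 6162/19.
Then pb = 172.5 − 0.25·(6162/19) = 1737/19 and ps = 500/11 + (2/11)·(6162/19) = 1984/19.

q' = 6162/19; buyers pay 1737/19; sellers receive 1984/19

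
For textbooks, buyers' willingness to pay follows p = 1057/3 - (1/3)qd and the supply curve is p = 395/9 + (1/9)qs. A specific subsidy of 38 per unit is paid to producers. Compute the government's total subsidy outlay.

Pre-subsidy: 1057/3 - (1/3)q = 395/9 + (1/9)q gives q* = 694 and p* = 121.
With the subsidy, sellers receive ps = pb + 38 for each unit, where pb is the price buyers pay.
On the curves, pb = 1057/3 - (1/3)q and ps = 395/9 + (1/9)q; the wedge ps − pb = 38 gives 395/9 + (1/9)q − (1057/3 - (1/3)q) = 38, so q' = 779.5.
Then pb = 1057/3 − (1/3)·779.5 = 92.5 and ps = 395/9 + (1/9)·779.5 = 130.5.
Government outlay = subsidy × quantity = 38 × 779.5 = 29621.

Government cost = 29621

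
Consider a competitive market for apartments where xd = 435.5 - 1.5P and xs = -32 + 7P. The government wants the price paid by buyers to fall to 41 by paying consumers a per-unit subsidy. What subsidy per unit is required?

At a buyer price of 41, quantity demanded is 435.5 − 1.5·41 = 374.
Sellers supply 374 only when they receive Ps with -32 + 7·Ps = 374, i.e. Ps = 58.
s = Ps − Pb = 58 − 41 = 17.

Required subsidy s = 17 per unit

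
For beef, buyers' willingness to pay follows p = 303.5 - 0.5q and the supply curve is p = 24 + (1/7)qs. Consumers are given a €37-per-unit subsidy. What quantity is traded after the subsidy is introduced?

q' = 1477/3

Pre-subsidy: 303.5 - 0.5q = 24 + (1/7)q gives q* = 3913/9 and p* = 775/9.
With the rebate, buyers effectively pay pb = ps − 37, where ps is the price sellers receive.
On the curves, pb = 303.5 - 0.5q and ps = 24 + (1/7)q; the wedge ps − pb = 37 gives 24 + (1/7)q − (303.5 - 0.5q) = 37, so q' = 1477/3.
Then pb = 303.5 − 0.5·(1477/3) = 172/3 and ps = 24 + (1/7)·(1477/3) = 283/3.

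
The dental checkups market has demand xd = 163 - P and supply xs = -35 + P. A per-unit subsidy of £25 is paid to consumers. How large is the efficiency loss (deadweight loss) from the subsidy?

Deadweight loss = £156.25

Pre-subsidy: 163 - P = -35 + P gives P* = 99, x* = 64.
With the rebate, buyers effectively pay Pb = Ps − 25, where Ps is the price sellers receive.
Demand in terms of Ps becomes xd = 163 − 1(Ps − 25) = 188 - Ps. Setting this equal to supply: 188 - Ps = -35 + Ps, so Ps = 111.5.
Buyers pay Pb = 111.5 − 25 = 86.5; x' = -35 + 1·111.5 = 76.5.
The subsidy expands output by 76.5 − 64 = 12.5 past the efficient level; on those units the gap between marginal cost and willingness to pay runs from 0 up to 25.
DWL = ½ × 25 × 12.5 = 156.25.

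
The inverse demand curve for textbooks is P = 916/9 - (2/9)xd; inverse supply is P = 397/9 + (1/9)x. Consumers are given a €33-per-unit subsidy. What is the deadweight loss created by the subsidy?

Deadweight loss = €1633.5

Pre-subsidy: 916/9 - (2/9)x = 397/9 + (1/9)x gives x* = 173 and P* = 190/3.
With the rebate, buyers effectively pay Pb = Ps − 33, where Ps is the price sellers receive.
On the curves, Pb = 916/9 - (2/9)x and Ps = 397/9 + (1/9)x; the wedge Ps − Pb = 33 gives 397/9 + (1/9)x − (916/9 - (2/9)x) = 33, so x' = 272.
Then Pb = 916/9 − (2/9)·272 = 124/3 and Ps = 397/9 + (1/9)·272 = 223/3.
The subsidy expands output by 272 − 173 = 99 past the efficient level; on those units the gap between marginal cost and willingness to pay runs from 0 up to 33.
DWL = ½ × 33 × 99 = 1633.5.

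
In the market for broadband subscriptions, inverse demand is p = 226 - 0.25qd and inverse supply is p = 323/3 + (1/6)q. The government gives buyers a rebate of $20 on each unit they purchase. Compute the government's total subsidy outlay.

Government cost = $6640

Pre-subsidy: 226 - 0.25q = 323/3 + (1/6)q gives q* = 284 and p* = 155.
With the rebate, buyers effectively pay pb = ps − 20, where ps is the price sellers receive.
On the curves, pb = 226 - 0.25q and ps = 323/3 + (1/6)q; the wedge ps − pb = 20 gives 323/3 + (1/6)q − (226 - 0.25q) = 20, so q' = 332.
Then pb = 226 − 0.25·332 = 143 and ps = 323/3 + (1/6)·332 = 163.
Government outlay = subsidy × quantity = 20 × 332 = 6640.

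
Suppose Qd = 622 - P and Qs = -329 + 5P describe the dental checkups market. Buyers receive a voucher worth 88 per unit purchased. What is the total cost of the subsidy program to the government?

Government cost = 141724/3

Pre-subsidy: 622 - P = -329 + 5P gives P* = 158.5, Q* = 463.5.
With the rebate, buyers effectively pay Pb = Ps − 88, where Ps is the price sellers receive.
Demand in terms of Ps becomes Qd = 622 − 1(Ps − 88) = 710 - Ps. Setting this equal to supply: 710 - Ps = -329 + 5Ps, so Ps = 1039/6.
Buyers pay Pb = 1039/6 − 88 = 511/6; Q' = -329 + 5·(1039/6) = 3221/6.
Government outlay = subsidy × quantity = 88 × 3221/6 = 141724/3.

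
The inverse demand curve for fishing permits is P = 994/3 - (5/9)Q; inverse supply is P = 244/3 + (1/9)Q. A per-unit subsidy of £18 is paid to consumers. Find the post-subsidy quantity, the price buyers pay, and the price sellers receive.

Pre-subsidy: 994/3 - (5/9)Q = 244/3 + (1/9)Q gives Q* = 375 and P* = 123.
With the rebate, buyers effectively pay Pb = Ps − 18, where Ps is the price sellers receive.
On the curves, Pb = 994/3 - (5/9)Q and Ps = 244/3 + (1/9)Q; the wedge Ps − Pb = 18 gives 244/3 + (1/9)Q − (994/3 - (5/9)Q) = 18, so Q' = 402.
Then Pb = 994/3 − (5/9)·402 = 108 and Ps = 244/3 + (1/9)·402 = 126.

Q' = 402; buyers pay £108; sellers receive £126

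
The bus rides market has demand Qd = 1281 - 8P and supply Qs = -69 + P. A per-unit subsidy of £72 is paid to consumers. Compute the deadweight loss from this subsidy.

Deadweight loss = £2304

Pre-subsidy: 1281 - 8P = -69 + P gives P* = 150, Q* = 81.
With the rebate, buyers effectively pay Pb = Ps − 72, where Ps is the price sellers receive.
Demand in terms of Ps becomes Qd = 1281 − 8(Ps − 72) = 1857 - 8Ps. Setting this equal to supply: 1857 - 8Ps = -69 + Ps, so Ps = 214.
Buyers pay Pb = 214 − 72 = 142; Q' = -69 + 1·214 = 145.
The subsidy expands output by 145 − 81 = 64 past the efficient level; on those units the gap between marginal cost and willingness to pay runs from 0 up to 72.
DWL = ½ × 72 × 64 = 2304.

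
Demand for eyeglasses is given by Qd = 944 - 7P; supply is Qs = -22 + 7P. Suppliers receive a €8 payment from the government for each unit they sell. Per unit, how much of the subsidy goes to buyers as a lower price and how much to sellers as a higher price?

Buyers gain €4 per unit; sellers gain €4 per unit

Pre-subsidy: 944 - 7P = -22 + 7P gives P* = 69, Q* = 461.
With the subsidy, sellers receive Ps = Pb + 8 for each unit, where Pb is the price buyers pay.
Supply in terms of Pb becomes Qs = -22 + 7(Pb + 8) = 34 + 7Pb. Setting this equal to demand: 944 - 7Pb = 34 + 7Pb, so Pb = 65.
Sellers receive Ps = 65 + 8 = 73; Q' = 944 − 7·65 = 489.
Buyers' price falls by P* − Pb = 69 − 65 = 4; sellers' price rises by Ps − P* = 73 − 69 = 4.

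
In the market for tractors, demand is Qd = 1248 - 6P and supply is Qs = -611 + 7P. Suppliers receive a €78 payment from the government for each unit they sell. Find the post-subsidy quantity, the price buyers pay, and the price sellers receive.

Pre-subsidy: 1248 - 6P = -611 + 7P gives P* = 143, Q* = 390.
With the subsidy, sellers receive Ps = Pb + 78 for each unit, where Pb is the price buyers pay.
Supply in terms of Pb becomes Qs = -611 + 7(Pb + 78) = -65 + 7Pb. Setting this equal to demand: 1248 - 6Pb = -65 + 7Pb, so Pb = 101.
Sellers receive Ps = 101 + 78 = 179; Q' = 1248 − 6·101 = 642.

Q' = 642; buyers pay €101; sellers receive €179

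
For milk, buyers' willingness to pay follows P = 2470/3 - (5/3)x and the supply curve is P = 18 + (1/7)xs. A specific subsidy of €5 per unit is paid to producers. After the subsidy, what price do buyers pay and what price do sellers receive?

Buyers pay 2925/38; sellers receive 3115/38

Pre-subsidy: 2470/3 - (5/3)x = 18 + (1/7)x gives x* = 8456/19 and P* = 1550/19.
With the subsidy, sellers receive Ps = Pb + 5 for each unit, where Pb is the price buyers pay.
On the curves, Pb = 2470/3 - (5/3)x and Ps = 18 + (1/7)x; the wedge Ps − Pb = 5 gives 18 + (1/7)x − (2470/3 - (5/3)x) = 5, so x' = 17017/38.
Then Pb = 2470/3 − (5/3)·(17017/38) = 2925/38 and Ps = 18 + (1/7)·(17017/38) = 3115/38.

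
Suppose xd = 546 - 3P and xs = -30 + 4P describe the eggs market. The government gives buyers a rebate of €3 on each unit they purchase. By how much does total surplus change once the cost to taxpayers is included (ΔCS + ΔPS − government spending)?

Net change in total surplus = -54/7

Pre-subsidy: 546 - 3P = -30 + 4P gives P* = 576/7, x* = 2094/7.
With the rebate, buyers effectively pay Pb = Ps − 3, where Ps is the price sellers receive.
Demand in terms of Ps becomes xd = 546 − 3(Ps − 3) = 555 - 3Ps. Setting this equal to supply: 555 - 3Ps = -30 + 4Ps, so Ps = 585/7.
Buyers pay Pb = 585/7 − 3 = 564/7; x' = -30 + 4·(585/7) = 2130/7.
ΔCS = ½(2094/7 + 2130/7)(576/7 − 564/7) = 25344/49; ΔPS = ½(2094/7 + 2130/7)(585/7 − 576/7) = 19008/49.
Government spending = 3 × 2130/7 = 6390/7.
Net change = 25344/49 + 19008/49 − 6390/7 = -54/7. The loss equals the DWL triangle ½·3·36/7.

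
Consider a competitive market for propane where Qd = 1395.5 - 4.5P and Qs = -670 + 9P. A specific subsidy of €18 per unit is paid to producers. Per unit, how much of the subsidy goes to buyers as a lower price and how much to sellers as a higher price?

Pre-subsidy: 1395.5 - 4.5P = -670 + 9P gives P* = 153, Q* = 707.
With the subsidy, sellers receive Ps = Pb + 18 for each unit, where Pb is the price buyers pay.
Supply in terms of Pb becomes Qs = -670 + 9(Pb + 18) = -508 + 9Pb. Setting this equal to demand: 1395.5 - 4.5Pb = -508 + 9Pb, so Pb = 141.
Sellers receive Ps = 141 + 18 = 159; Q' = 1395.5 − 4.5·141 = 761.
Buyers' price falls by P* − Pb = 153 − 141 = 12; sellers' price rises by Ps − P* = 159 − 153 = 6.

Buyers gain €12 per unit; sellers gain €6 per unit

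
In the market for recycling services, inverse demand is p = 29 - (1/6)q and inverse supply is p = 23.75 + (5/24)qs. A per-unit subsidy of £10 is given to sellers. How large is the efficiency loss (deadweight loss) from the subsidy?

Deadweight loss = 400/3

Pre-subsidy: 29 - (1/6)q = 23.75 + (5/24)q gives q* = 14 and p* = 80/3.
With the subsidy, sellers receive ps = pb + 10 for each unit, where pb is the price buyers pay.
On the curves, pb = 29 - (1/6)q and ps = 23.75 + (5/24)q; the wedge ps − pb = 10 gives 23.75 + (5/24)q − (29 - (1/6)q) = 10, so q' = 122/3.
Then pb = 29 − (1/6)·(122/3) = 200/9 and ps = 23.75 + (5/24)·(122/3) = 290/9.
The subsidy expands output by 122/3 − 14 = 80/3 past the efficient level; on those units the gap between marginal cost and willingness to pay runs from 0 up to 10.
DWL = ½ × 10 × 80/3 = 400/3.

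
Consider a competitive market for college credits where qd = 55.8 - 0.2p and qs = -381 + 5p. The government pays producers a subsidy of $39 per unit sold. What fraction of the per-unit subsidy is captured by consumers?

Consumer share = 25/26

Pre-subsidy: 55.8 - 0.2p = -381 + 5p gives p* = 84, q* = 39.
With the subsidy, sellers receive ps = pb + 39 for each unit, where pb is the price buyers pay.
Supply in terms of pb becomes qs = -381 + 5(pb + 39) = -186 + 5pb. Setting this equal to demand: 55.8 - 0.2pb = -186 + 5pb, so pb = 46.5.
Sellers receive ps = 46.5 + 39 = 85.5; q' = 55.8 − 0.2·46.5 = 46.5.
Buyers' price falls by p* − pb = 84 − 46.5 = 37.5; sellers' price rises by ps − p* = 85.5 − 84 = 1.5.
So consumers capture 37.5/39 = 25/26 of each unit of subsidy.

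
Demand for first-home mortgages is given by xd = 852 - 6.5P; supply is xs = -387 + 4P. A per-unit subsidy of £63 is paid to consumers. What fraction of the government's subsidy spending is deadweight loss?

DWL / government spending = 78/241

Pre-subsidy: 852 - 6.5P = -387 + 4P gives P* = 118, x* = 85.
With the rebate, buyers effectively pay Pb = Ps − 63, where Ps is the price sellers receive.
Demand in terms of Ps becomes xd = 852 − 6.5(Ps − 63) = 1261.5 - 6.5Ps. Setting this equal to supply: 1261.5 - 6.5Ps = -387 + 4Ps, so Ps = 157.
Buyers pay Pb = 157 − 63 = 94; x' = -387 + 4·157 = 241.
ΔCS = ½(85 + 241)(118 − 94) = 3912; ΔPS = ½(85 + 241)(157 − 118) = 6357.
Government spending = 63 × 241 = 15183.
DWL = ½ × 63 × (241 − 85) = 4914; fraction = 4914 / 15183 = 78/241.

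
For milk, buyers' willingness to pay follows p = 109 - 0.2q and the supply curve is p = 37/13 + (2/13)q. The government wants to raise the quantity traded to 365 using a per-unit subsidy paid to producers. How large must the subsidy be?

At q = 365, from the demand curve buyers pay pb = 109 − 0.2·365 = 36; from the supply curve sellers need ps = 37/13 + (2/13)·365 = 59.
The subsidy must fill the gap: s = ps − pb = 59 − 36 = 23.

Required subsidy s = 23 per unit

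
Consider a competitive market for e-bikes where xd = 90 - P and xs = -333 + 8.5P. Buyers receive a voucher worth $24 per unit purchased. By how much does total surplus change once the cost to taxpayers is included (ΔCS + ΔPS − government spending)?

Pre-subsidy: 90 - P = -333 + 8.5P gives P* = 846/19, x* = 864/19.
With the rebate, buyers effectively pay Pb = Ps − 24, where Ps is the price sellers receive.
Demand in terms of Ps becomes xd = 90 − 1(Ps − 24) = 114 - Ps. Setting this equal to supply: 114 - Ps = -333 + 8.5Ps, so Ps = 894/19.
Buyers pay Pb = 894/19 − 24 = 438/19; x' = -333 + 8.5·(894/19) = 1272/19.
ΔCS = ½(864/19 + 1272/19)(846/19 − 438/19) = 435744/361; ΔPS = ½(864/19 + 1272/19)(894/19 − 846/19) = 51264/361.
Government spending = 24 × 1272/19 = 30528/19.
Net change = 435744/361 + 51264/361 − 30528/19 = -4896/19. The loss equals the DWL triangle ½·24·408/19.

Net change in total surplus = -4896/19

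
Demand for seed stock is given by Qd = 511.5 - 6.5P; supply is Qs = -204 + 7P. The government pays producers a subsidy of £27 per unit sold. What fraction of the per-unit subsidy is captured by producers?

Pre-subsidy: 511.5 - 6.5P = -204 + 7P gives P* = 53, Q* = 167.
With the subsidy, sellers receive Ps = Pb + 27 for each unit, where Pb is the price buyers pay.
Supply in terms of Pb becomes Qs = -204 + 7(Pb + 27) = -15 + 7Pb. Setting this equal to demand: 511.5 - 6.5Pb = -15 + 7Pb, so Pb = 39.
Sellers receive Ps = 39 + 27 = 66; Q' = 511.5 − 6.5·39 = 258.
Buyers' price falls by P* − Pb = 53 − 39 = 14; sellers' price rises by Ps − P* = 66 − 53 = 13.
So producers capture 13/27 = 13/27 of each unit of subsidy.

Producer share = 13/27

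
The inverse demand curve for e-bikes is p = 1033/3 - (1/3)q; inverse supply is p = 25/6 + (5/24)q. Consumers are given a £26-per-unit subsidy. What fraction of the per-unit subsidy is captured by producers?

Producer share = 5/13

Pre-subsidy: 1033/3 - (1/3)q = 25/6 + (5/24)q gives q* = 628 and p* = 135.
With the rebate, buyers effectively pay pb = ps − 26, where ps is the price sellers receive.
On the curves, pb = 1033/3 - (1/3)q and ps = 25/6 + (5/24)q; the wedge ps − pb = 26 gives 25/6 + (5/24)q − (1033/3 - (1/3)q) = 26, so q' = 676.
Then pb = 1033/3 − (1/3)·676 = 119 and ps = 25/6 + (5/24)·676 = 145.
Buyers' price falls by p* − pb = 135 − 119 = 16; sellers' price rises by ps − p* = 145 − 135 = 10.
So producers capture 10/26 = 5/13 of each unit of subsidy.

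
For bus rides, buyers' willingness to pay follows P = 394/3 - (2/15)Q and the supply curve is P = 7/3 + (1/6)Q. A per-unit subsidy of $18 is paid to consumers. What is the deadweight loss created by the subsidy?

Deadweight loss = $540

Pre-subsidy: 394/3 - (2/15)Q = 7/3 + (1/6)Q gives Q* = 430 and P* = 74.
With the rebate, buyers effectively pay Pb = Ps − 18, where Ps is the price sellers receive.
On the curves, Pb = 394/3 - (2/15)Q and Ps = 7/3 + (1/6)Q; the wedge Ps − Pb = 18 gives 7/3 + (1/6)Q − (394/3 - (2/15)Q) = 18, so Q' = 490.
Then Pb = 394/3 − (2/15)·490 = 66 and Ps = 7/3 + (1/6)·490 = 84.
The subsidy expands output by 490 − 430 = 60 past the efficient level; on those units the gap between marginal cost and willingness to pay runs from 0 up to 18.
DWL = ½ × 18 × 60 = 540.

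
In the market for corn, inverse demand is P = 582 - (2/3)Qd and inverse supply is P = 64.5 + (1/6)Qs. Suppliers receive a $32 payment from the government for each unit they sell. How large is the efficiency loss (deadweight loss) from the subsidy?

Pre-subsidy: 582 - (2/3)Q = 64.5 + (1/6)Q gives Q* = 621 and P* = 168.
With the subsidy, sellers receive Ps = Pb + 32 for each unit, where Pb is the price buyers pay.
On the curves, Pb = 582 - (2/3)Q and Ps = 64.5 + (1/6)Q; the wedge Ps − Pb = 32 gives 64.5 + (1/6)Q − (582 - (2/3)Q) = 32, so Q' = 659.4.
Then Pb = 582 − (2/3)·659.4 = 142.4 and Ps = 64.5 + (1/6)·659.4 = 174.4.
The subsidy expands output by 659.4 − 621 = 38.4 past the efficient level; on those units the gap between marginal cost and willingness to pay runs from 0 up to 32.
DWL = ½ × 32 × 38.4 = 614.4.

Deadweight loss = $614.4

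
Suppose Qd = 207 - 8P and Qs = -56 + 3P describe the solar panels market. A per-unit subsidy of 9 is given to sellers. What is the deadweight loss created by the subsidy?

Deadweight loss = 972/11

Pre-subsidy: 207 - 8P = -56 + 3P gives P* = 263/11, Q* = 173/11.
With the subsidy, sellers receive Ps = Pb + 9 for each unit, where Pb is the price buyers pay.
Supply in terms of Pb becomes Qs = -56 + 3(Pb + 9) = -29 + 3Pb. Setting this equal to demand: 207 - 8Pb = -29 + 3Pb, so Pb = 236/11.
Sellers receive Ps = 236/11 + 9 = 335/11; Q' = 207 − 8·(236/11) = 389/11.
The subsidy expands output by 389/11 − 173/11 = 216/11 past the efficient level; on those units the gap between marginal cost and willingness to pay runs from 0 up to 9.
DWL = ½ × 9 × 216/11 = 972/11.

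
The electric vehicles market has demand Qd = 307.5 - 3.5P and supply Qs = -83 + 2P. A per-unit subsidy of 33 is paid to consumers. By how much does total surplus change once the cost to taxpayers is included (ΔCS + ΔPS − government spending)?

Net change in total surplus = -693

Pre-subsidy: 307.5 - 3.5P = -83 + 2P gives P* = 71, Q* = 59.
With the rebate, buyers effectively pay Pb = Ps − 33, where Ps is the price sellers receive.
Demand in terms of Ps becomes Qd = 307.5 − 3.5(Ps − 33) = 423 - 3.5Ps. Setting this equal to supply: 423 - 3.5Ps = -83 + 2Ps, so Ps = 92.
Buyers pay Pb = 92 − 33 = 59; Q' = -83 + 2·92 = 101.
ΔCS = ½(59 + 101)(71 − 59) = 960; ΔPS = ½(59 + 101)(92 − 71) = 1680.
Government spending = 33 × 101 = 3333.
Net change = 960 + 1680 − 3333 = -693. The loss equals the DWL triangle ½·33·42.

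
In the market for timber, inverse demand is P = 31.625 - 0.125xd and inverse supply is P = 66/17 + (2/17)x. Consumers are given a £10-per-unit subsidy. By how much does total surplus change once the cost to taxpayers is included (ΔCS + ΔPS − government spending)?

Net change in total surplus = -6800/33

Pre-subsidy: 31.625 - 0.125x = 66/17 + (2/17)x gives x* = 343/3 and P* = 52/3.
With the rebate, buyers effectively pay Pb = Ps − 10, where Ps is the price sellers receive.
On the curves, Pb = 31.625 - 0.125x and Ps = 66/17 + (2/17)x; the wedge Ps − Pb = 10 gives 66/17 + (2/17)x − (31.625 - 0.125x) = 10, so x' = 1711/11.
Then Pb = 31.625 − 0.125·(1711/11) = 134/11 and Ps = 66/17 + (2/17)·(1711/11) = 244/11.
ΔCS = ½(343/3 + 1711/11)(52/3 − 134/11) = 757010/1089; ΔPS = ½(343/3 + 1711/11)(244/11 − 52/3) = 712480/1089.
Government spending = 10 × 1711/11 = 17110/11.
Net change = 757010/1089 + 712480/1089 − 17110/11 = -6800/33. The loss equals the DWL triangle ½·10·1360/33.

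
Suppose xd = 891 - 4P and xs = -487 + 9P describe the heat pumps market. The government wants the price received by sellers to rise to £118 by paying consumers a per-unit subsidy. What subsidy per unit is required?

Required subsidy s = £39 per unit

At a seller price of 118, quantity supplied is -487 + 9·118 = 575.
Buyers absorb 575 only when they pay Pb with 891 − 4·Pb = 575, i.e. Pb = 79.
s = Ps − Pb = 118 − 79 = 39.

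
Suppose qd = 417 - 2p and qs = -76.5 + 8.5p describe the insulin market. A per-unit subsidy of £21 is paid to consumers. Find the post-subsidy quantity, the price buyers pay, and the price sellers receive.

Pre-subsidy: 417 - 2p = -76.5 + 8.5p gives p* = 47, q* = 323.
With the rebate, buyers effectively pay pb = ps − 21, where ps is the price sellers receive.
Demand in terms of ps becomes qd = 417 − 2(ps − 21) = 459 - 2ps. Setting this equal to supply: 459 - 2ps = -76.5 + 8.5ps, so ps = 51.
Buyers pay pb = 51 − 21 = 30; q' = -76.5 + 8.5·51 = 357.

q' = 357; buyers pay £30; sellers receive £51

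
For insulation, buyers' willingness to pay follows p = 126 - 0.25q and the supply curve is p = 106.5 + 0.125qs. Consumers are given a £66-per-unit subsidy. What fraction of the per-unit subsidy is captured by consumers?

Pre-subsidy: 126 - 0.25q = 106.5 + 0.125q gives q* = 52 and p* = 113.
With the rebate, buyers effectively pay pb = ps − 66, where ps is the price sellers receive.
On the curves, pb = 126 - 0.25q and ps = 106.5 + 0.125q; the wedge ps − pb = 66 gives 106.5 + 0.125q − (126 - 0.25q) = 66, so q' = 228.
Then pb = 126 − 0.25·228 = 69 and ps = 106.5 + 0.125·228 = 135.
Buyers' price falls by p* − pb = 113 − 69 = 44; sellers' price rises by ps − p* = 135 − 113 = 22.
So consumers capture 44/66 = 2/3 of each unit of subsidy.

Consumer share = 2/3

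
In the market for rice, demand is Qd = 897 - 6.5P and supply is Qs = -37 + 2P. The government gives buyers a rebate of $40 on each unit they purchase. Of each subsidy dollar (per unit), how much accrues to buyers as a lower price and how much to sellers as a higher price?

Buyers gain 160/17 per unit; sellers gain 520/17 per unit

Pre-subsidy: 897 - 6.5P = -37 + 2P gives P* = 1868/17, Q* = 3107/17.
With the rebate, buyers effectively pay Pb = Ps − 40, where Ps is the price sellers receive.
Demand in terms of Ps becomes Qd = 897 − 6.5(Ps − 40) = 1157 - 6.5Ps. Setting this equal to supply: 1157 - 6.5Ps = -37 + 2Ps, so Ps = 2388/17.
Buyers pay Pb = 2388/17 − 40 = 1708/17; Q' = -37 + 2·(2388/17) = 4147/17.
Buyers' price falls by P* − Pb = 1868/17 − 1708/17 = 160/17; sellers' price rises by Ps − P* = 2388/17 − 1868/17 = 520/17.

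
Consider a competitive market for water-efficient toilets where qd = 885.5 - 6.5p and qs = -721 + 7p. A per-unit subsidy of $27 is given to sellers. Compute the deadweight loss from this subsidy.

Pre-subsidy: 885.5 - 6.5p = -721 + 7p gives p* = 119, q* = 112.
With the subsidy, sellers receive ps = pb + 27 for each unit, where pb is the price buyers pay.
Supply in terms of pb becomes qs = -721 + 7(pb + 27) = -532 + 7pb. Setting this equal to demand: 885.5 - 6.5pb = -532 + 7pb, so pb = 105.
Sellers receive ps = 105 + 27 = 132; q' = 885.5 − 6.5·105 = 203.
The subsidy expands output by 203 − 112 = 91 past the efficient level; on those units the gap between marginal cost and willingness to pay runs from 0 up to 27.
DWL = ½ × 27 × 91 = 1228.5.

Deadweight loss = $1228.5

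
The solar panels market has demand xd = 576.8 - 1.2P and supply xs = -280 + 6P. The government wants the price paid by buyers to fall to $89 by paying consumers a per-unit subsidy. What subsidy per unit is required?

At a buyer price of 89, quantity demanded is 576.8 − 1.2·89 = 470.
Sellers supply 470 only when they receive Ps with -280 + 6·Ps = 470, i.e. Ps = 125.
s = Ps − Pb = 125 − 89 = 36.

Required subsidy s = $36 per unit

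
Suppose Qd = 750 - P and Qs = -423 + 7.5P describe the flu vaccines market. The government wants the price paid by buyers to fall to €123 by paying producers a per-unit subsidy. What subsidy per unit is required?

At a buyer price of 123, quantity demanded is 750 − 1·123 = 627.
Sellers supply 627 only when they receive Ps with -423 + 7.5·Ps = 627, i.e. Ps = 140.
s = Ps − Pb = 140 − 123 = 17.

Required subsidy s = €17 per unit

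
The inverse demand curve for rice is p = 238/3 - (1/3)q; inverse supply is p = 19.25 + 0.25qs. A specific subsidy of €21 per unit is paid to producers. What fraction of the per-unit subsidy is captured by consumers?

Consumer share = 4/7

Pre-subsidy: 238/3 - (1/3)q = 19.25 + 0.25q gives q* = 103 and p* = 45.
With the subsidy, sellers receive ps = pb + 21 for each unit, where pb is the price buyers pay.
On the curves, pb = 238/3 - (1/3)q and ps = 19.25 + 0.25q; the wedge ps − pb = 21 gives 19.25 + 0.25q − (238/3 - (1/3)q) = 21, so q' = 139.
Then pb = 238/3 − (1/3)·139 = 33 and ps = 19.25 + 0.25·139 = 54.
Buyers' price falls by p* − pb = 45 − 33 = 12; sellers' price rises by ps − p* = 54 − 45 = 9.
So consumers capture 12/21 = 4/7 of each unit of subsidy.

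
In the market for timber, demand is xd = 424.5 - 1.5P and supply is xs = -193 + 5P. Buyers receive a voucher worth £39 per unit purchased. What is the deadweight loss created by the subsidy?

Pre-subsidy: 424.5 - 1.5P = -193 + 5P gives P* = 95, x* = 282.
With the rebate, buyers effectively pay Pb = Ps − 39, where Ps is the price sellers receive.
Demand in terms of Ps becomes xd = 424.5 − 1.5(Ps − 39) = 483 - 1.5Ps. Setting this equal to supply: 483 - 1.5Ps = -193 + 5Ps, so Ps = 104.
Buyers pay Pb = 104 − 39 = 65; x' = -193 + 5·104 = 327.
The subsidy expands output by 327 − 282 = 45 past the efficient level; on those units the gap between marginal cost and willingness to pay runs from 0 up to 39.
DWL = ½ × 39 × 45 = 877.5.

Deadweight loss = £877.5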